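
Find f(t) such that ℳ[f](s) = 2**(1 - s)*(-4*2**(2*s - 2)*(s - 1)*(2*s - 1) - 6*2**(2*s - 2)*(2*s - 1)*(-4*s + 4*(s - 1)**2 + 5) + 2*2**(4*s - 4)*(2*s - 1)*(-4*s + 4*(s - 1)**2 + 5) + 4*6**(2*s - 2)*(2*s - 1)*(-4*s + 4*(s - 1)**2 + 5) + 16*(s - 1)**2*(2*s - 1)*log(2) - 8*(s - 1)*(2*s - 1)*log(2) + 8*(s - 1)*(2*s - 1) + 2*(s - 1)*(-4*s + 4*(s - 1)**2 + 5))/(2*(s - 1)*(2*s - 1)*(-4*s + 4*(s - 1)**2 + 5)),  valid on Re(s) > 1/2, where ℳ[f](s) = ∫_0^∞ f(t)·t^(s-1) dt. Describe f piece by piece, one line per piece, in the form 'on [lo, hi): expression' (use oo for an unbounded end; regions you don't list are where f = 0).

on [0, 1/2): sqrt(2)/(2*sqrt(t))
on [1/2, 2): sqrt(2)*log(sqrt(2)*sqrt(t)/2)/t**(3/2)
on [2, 8): 3/t
on [8, 18): 2/t

back out the shared t-power: sqrt(2)*sqrt(t)/2 on [0, 1/2); sqrt(2)*log(sqrt(2)*sqrt(t)/2)/sqrt(t) on [1/2, 2); 3 on [2, 8); …
back out the common scale on t: sqrt(t) on [0, 1/4); log(sqrt(t))/sqrt(t) on [1/4, 1); 3 on [1, 4); …
undo the power substitution: t on [0, 1/2); log(t)/t on [1/2, 1); 3 on [1, 2); …
summing 4 kernel integrals split by 1/2, 2, 8 yields ℳ[f](s)
on [0, 1/2): add ∫ sqrt(2)/(2*sqrt(t))·t^(s-1) dt
over [1/2, 2), the kernel integral of sqrt(2)*log(sqrt(2)*sqrt(t)/2)/t**(3/2) enters the sum
∫ over [2, 8) of 3/t·t^(s-1) joins the sum
on [8, 18) integrate f = 2/t against the kernel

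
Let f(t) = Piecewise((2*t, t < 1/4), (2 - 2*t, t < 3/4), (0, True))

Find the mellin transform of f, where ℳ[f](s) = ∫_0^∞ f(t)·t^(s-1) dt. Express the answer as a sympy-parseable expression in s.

(3**s*s + 4*3**s - 2*s - 4)/(2*2**(2*s)*s*(s + 1))
  Re(s) > -1

invert the common scale on t to get t on [0, 1/2); 2 - t on [1/2, 3/2)
the 2 pieces separated at 1/4 each add one integral
on [0, 1/4): add ∫ 2*t·t^(s-1) dt
on [1/4, 3/4): add ∫ (2 - 2*t)·t^(s-1) dt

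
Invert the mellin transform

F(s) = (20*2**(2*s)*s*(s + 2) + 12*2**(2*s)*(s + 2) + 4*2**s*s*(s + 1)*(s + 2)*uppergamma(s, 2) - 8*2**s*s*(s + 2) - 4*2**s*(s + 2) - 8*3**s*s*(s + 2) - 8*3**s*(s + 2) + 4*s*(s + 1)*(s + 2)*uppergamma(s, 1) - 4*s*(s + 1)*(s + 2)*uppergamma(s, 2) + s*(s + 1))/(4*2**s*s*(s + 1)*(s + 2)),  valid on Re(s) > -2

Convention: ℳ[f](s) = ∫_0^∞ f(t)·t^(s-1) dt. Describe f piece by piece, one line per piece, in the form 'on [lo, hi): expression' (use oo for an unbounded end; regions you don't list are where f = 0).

f breaks at 1/2, 1, 3/2, 2 into 5 integrals to sum
over [0, 1/2), the kernel integral of t**2 enters the sum
on [1/2, 1) integrate f = exp(-2*t) against the kernel
∫ over [1, 3/2) of (t + 1)·t^(s-1) joins the sum
∫ over [3/2, 2) of (t + 3)·t^(s-1) joins the sum
∫ over [2, ∞) of exp(-t)·t^(s-1) joins the sum

on [0, 1/2): t**2
on [1/2, 1): exp(-2*t)
on [1, 3/2): t + 1
on [3/2, 2): t + 3
on [2, oo): exp(-t)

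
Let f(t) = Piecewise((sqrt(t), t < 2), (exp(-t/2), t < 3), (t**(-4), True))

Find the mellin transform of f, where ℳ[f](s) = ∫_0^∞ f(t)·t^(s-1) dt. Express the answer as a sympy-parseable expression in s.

linearity at 2, 3 turns ℳ[f](s) into 3 summed integrals
segment 0 to 2 holds sqrt(t); add its integral
over [2, 3), the kernel integral of exp(-t/2) enters the sum
[3, ∞) adds the kernel integral of t**(-4)

(2**s*(s - 4)*(2*s + 1)*uppergamma(s, 1) - 2**s*(s - 4)*(2*s + 1)*uppergamma(s, 3/2) + 2*2**(s + 1/2)*(s - 4) - 3**s*(2*s + 1)/81)/((s - 4)*(2*s + 1))
  -1/2 < Re(s) < 4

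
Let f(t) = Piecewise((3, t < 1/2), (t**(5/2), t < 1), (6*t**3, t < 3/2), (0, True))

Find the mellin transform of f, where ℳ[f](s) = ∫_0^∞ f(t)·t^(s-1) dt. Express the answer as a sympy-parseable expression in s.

slice at 1/2, 1, transform all 3 pieces, and sum them
the [0, 1/2) slice contributes ∫ 3·t^(s-1) dt
the [1/2, 1) slice contributes ∫ t**(5/2)·t^(s-1) dt
piece [1, 3/2): integrate 6*t**3 against the kernel

(8*2**s*s*(s + 3) - 24*2**s*s*(2*s + 5) + 81*3**s*s*(2*s + 5) - sqrt(2)*s*(s + 3) + 12*(s + 3)*(2*s + 5))/(4*2**s*s*(s + 3)*(2*s + 5))
  Re(s) > 0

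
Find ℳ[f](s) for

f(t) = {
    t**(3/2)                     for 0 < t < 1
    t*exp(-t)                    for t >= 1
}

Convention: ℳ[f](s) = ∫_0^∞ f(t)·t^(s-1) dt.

((2*s + 3)*uppergamma(s + 1, 1) + 2)/(2*s + 3)
  Re(s) > -3/2

strip the shared t-power: t on [0, 1); sqrt(t)*exp(-t) on [1, ∞)
remove the shared t-power first: sqrt(t) on [0, 1); exp(-t) on [1, ∞)
the 2 pieces separated at 1 each add one integral
on [0, 1): add ∫ t**(3/2)·t^(s-1) dt
on [1, ∞): add ∫ t*exp(-t)·t^(s-1) dt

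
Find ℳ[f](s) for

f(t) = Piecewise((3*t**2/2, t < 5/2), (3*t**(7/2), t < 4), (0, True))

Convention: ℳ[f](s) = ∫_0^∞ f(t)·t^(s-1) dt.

3*(4*4**(s + 7/2)*(s + 2) + (5/2)**(s + 2)*(2*s + 7) - 4*(5/2)**(s + 7/2)*(s + 2))/(2*(s + 2)*(2*s + 7))
  Re(s) > -2

f breaks at 5/2 into 2 integrals to sum
between 0 and 5/2 the integrand is 3*t**2/2·t^(s-1)
between 5/2 and 4 the integrand is 3*t**(7/2)·t^(s-1)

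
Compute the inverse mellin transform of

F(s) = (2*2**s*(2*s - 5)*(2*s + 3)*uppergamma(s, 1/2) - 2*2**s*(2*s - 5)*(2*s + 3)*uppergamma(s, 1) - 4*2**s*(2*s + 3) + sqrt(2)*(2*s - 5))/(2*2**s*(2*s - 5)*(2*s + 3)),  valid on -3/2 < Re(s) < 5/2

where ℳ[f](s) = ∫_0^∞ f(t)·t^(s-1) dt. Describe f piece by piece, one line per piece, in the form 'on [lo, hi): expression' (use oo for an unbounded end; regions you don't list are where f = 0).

on [0, 1/2): t**(3/2)
on [1/2, 1): exp(-t)
on [1, oo): t**(-5/2)

along the cuts 1/2, 1, ℳ[f](s) splits into 3 integrals
for t in [0, 1/2): the term is ∫ t**(3/2)·t^(s-1)
∫ exp(-t)·t^(s-1) over [1/2, 1)
the [1, ∞) slice contributes ∫ t**(-5/2)·t^(s-1) dt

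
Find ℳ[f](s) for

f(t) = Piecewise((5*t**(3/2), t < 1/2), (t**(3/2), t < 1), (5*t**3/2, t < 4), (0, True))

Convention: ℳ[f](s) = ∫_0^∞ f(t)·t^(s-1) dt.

(2**(5/2 - s)*(s + 3) + 5*2**(2*s + 6)*(2*s + 3) - 6*s - 3)/(2*(s + 3)*(2*s + 3))
  Re(s) > -3/2

decompose at 1/2, 1; ℳ[f](s) sums the 3 pieces' integrals
for t in [0, 1/2): the term is ∫ 5*t**(3/2)·t^(s-1)
piece [1/2, 1): integrate t**(3/2) against the kernel
[1, 4) adds the kernel integral of 5*t**3/2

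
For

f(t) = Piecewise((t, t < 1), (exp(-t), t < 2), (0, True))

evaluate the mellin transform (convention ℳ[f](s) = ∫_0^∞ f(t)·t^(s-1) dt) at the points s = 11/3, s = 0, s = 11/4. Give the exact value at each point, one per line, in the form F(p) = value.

F(11/3) = -uppergamma(11/3, 2) + 3/14 + uppergamma(11/3, 1)
F(0) = Ei(-2) - Ei(-1) + 1
F(11/4) = -uppergamma(11/4, 2) + 4/15 + uppergamma(11/4, 1)

split f at 1: ℳ[f](s) collects 2 kernel integrals
segment 0 to 1 holds t; add its integral
segment [1, 2) carries exp(-t); integrate it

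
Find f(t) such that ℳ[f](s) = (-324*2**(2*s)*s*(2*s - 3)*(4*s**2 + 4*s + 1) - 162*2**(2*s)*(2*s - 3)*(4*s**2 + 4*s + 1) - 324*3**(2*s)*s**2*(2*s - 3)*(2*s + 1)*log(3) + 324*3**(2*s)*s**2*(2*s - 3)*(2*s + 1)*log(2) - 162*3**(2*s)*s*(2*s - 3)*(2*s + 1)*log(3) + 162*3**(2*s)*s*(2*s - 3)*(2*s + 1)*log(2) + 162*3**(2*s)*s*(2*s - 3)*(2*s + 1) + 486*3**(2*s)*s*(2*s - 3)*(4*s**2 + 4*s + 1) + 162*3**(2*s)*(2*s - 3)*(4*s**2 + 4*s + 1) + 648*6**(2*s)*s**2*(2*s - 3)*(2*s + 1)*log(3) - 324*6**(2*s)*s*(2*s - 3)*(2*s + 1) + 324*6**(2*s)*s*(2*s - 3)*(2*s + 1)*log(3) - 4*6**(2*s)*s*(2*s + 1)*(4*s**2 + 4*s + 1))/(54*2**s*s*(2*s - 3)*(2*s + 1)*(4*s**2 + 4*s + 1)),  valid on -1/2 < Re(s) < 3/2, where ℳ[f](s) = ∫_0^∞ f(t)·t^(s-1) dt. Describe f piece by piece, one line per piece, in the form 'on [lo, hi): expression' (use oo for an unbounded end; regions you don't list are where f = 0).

on [0, 2): sqrt(2)*sqrt(t)/2
on [2, 9/2): sqrt(2)*sqrt(t)/2 + 3
on [9/2, 18): sqrt(2)*sqrt(t)*log(sqrt(2)*sqrt(t)/2)/2
on [18, oo): 2*sqrt(2)/t**(3/2)

back out the common scale on t: sqrt(t) on [0, 1); sqrt(t) + 3 on [1, 9/4); sqrt(t)*log(sqrt(t)) on [9/4, 9); …
undo the power substitution: t on [0, 1); t + 3 on [1, 3/2); t*log(t) on [3/2, 3); …
split f at 2, 9/2, 18: ℳ[f](s) collects 4 kernel integrals
segment [0, 2) carries sqrt(2)*sqrt(t)/2; integrate it
piece [2, 9/2): integrate (sqrt(2)*sqrt(t)/2 + 3) against the kernel
segment [9/2, 18) carries sqrt(2)*sqrt(t)*log(sqrt(2)*sqrt(t)/2)/2; integrate it
piece [18, ∞): integrate 2*sqrt(2)/t**(3/2) against the kernel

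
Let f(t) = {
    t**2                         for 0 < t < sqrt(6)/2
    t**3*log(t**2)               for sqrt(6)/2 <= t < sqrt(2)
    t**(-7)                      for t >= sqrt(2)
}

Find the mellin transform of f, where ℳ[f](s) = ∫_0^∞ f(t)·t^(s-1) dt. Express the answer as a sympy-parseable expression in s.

2**(-s/2 - 7/2)*(32*2**s*(s - 7)*(s + 1)*(s + 2)*log(2) + 64*2**s*(s - 7)*(s + 2)*log(2) - 2**s*(s + 2)*(4*s + (s + 1)**2 + 8) - 2**(s + 6)*(s - 7)*(s + 2) + 3**(s/2 + 1/2)*(s - 7)*(s + 1)*(s + 2)*(-12*log(3) + 12*log(2)) + 3**(s/2 + 1/2)*(s - 7)*(s + 2)*(-24*log(3) + 24*log(2)) + 4*3**(s/2 + 1/2)*sqrt(6)*(s - 7)*(4*s + (s + 1)**2 + 8) + 8*3**(s/2 + 3/2)*(s - 7)*(s + 2))/((s - 7)*(s + 2)*(4*s + (s + 1)**2 + 8))
  -2 < Re(s) < 7

reversing the power substitution: t on [0, 3/2); t**(3/2)*log(t) on [3/2, 2); t**(-7/2) on [2, ∞)
back out the shared t-power: sqrt(t) on [0, 3/2); t*log(t) on [3/2, 2); t**(-4) on [2, ∞)
decompose at sqrt(6)/2, sqrt(2); ℳ[f](s) sums the 3 pieces' integrals
between 0 and sqrt(6)/2 the integrand is t**2·t^(s-1)
∫ over [sqrt(6)/2, sqrt(2)) of t**3*log(t**2)·t^(s-1) joins the sum
segment [sqrt(2), ∞) carries t**(-7); integrate it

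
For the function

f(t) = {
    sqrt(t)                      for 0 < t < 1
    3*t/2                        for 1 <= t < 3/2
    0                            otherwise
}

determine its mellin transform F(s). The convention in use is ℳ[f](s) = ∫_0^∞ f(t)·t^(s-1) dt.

(-4*s + 2 + 3**(s + 2)*(2*s + 1)/2**s)/(4*(s + 1)*(2*s + 1))
  Re(s) > -1/2

treat the 2 regions marked off by 1 separately and sum
[0, 1) adds the kernel integral of sqrt(t)
between 1 and 3/2 the integrand is 3*t/2·t^(s-1)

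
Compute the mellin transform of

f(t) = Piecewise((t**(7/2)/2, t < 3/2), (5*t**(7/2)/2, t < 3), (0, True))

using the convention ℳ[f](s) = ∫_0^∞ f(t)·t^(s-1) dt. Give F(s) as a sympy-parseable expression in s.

treat the 2 regions marked off by 3/2 separately and sum
over [0, 3/2), the kernel integral of t**(7/2)/2 enters the sum
between 3/2 and 3 the integrand is 5*t**(7/2)/2·t^(s-1)

3**(s + 7/2)*(20 - 2**(1/2 - s))/(4*(2*s + 7))
  Re(s) > -7/2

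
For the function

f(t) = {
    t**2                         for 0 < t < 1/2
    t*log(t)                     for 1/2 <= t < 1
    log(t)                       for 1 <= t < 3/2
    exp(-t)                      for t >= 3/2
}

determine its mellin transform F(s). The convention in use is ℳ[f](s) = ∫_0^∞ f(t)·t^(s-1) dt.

along the cuts 1/2, 1, 3/2, ℳ[f](s) splits into 4 integrals
piece [0, 1/2): integrate t**2 against the kernel
over [1/2, 1), the kernel integral of t*log(t) enters the sum
for t in [1, 3/2): the term is ∫ log(t)·t^(s-1)
for t in [3/2, ∞): the term is ∫ exp(-t)·t^(s-1)

(4*2**s*s**2*(s + 2)*(s**2 + 2*s + 1)*uppergamma(s, 3/2) - 4*2**s*s**2*(s + 2) + 4*2**s*(s + 2)*(s**2 + 2*s + 1) + 3**s*s*(s + 2)*(-4*log(2) + 4*log(3))*(s**2 + 2*s + 1) - 4*3**s*(s + 2)*(s**2 + 2*s + 1) + s**3*(s + 2)*log(4) + s**2*(s + 2)*log(4) + 2*s**2*(s + 2) + s**2*(s**2 + 2*s + 1))/(4*2**s*s**2*(s + 2)*(s**2 + 2*s + 1))
  Re(s) > -2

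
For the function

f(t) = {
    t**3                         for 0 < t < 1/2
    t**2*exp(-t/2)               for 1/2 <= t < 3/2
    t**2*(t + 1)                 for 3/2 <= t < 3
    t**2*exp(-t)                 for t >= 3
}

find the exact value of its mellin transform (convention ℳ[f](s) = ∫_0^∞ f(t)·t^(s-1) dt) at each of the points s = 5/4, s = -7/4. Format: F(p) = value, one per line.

F(5/4) = 2**(3/4)*(-7072*sqrt(2)*uppergamma(13/4, 3/4) - 1971*3**(1/4) + 13 + 884*2**(1/4)*uppergamma(13/4, 3) + 7072*sqrt(2)*uppergamma(13/4, 1/4) + 24192*6**(1/4))/1768
F(-7/4) = -13*2**(3/4)*3**(1/4)/5 - 2**(1/4)*uppergamma(1/4, 3/4) + uppergamma(1/4, 3) + 2**(3/4)/5 + 2**(1/4)*uppergamma(1/4, 1/4) + 32*3**(1/4)/5

the shared t-power comes off first: t on [0, 1/2); exp(-t/2) on [1/2, 3/2); t + 1 on [3/2, 3); …
split f at 1/2, 3/2, 3: ℳ[f](s) collects 4 kernel integrals
∫ over [0, 1/2) of t**3·t^(s-1) joins the sum
segment [1/2, 3/2) carries t**2*exp(-t/2); integrate it
for t in [3/2, 3): the term is ∫ t**2*(t + 1)·t^(s-1)
∫ t**2*exp(-t)·t^(s-1) over [3, ∞)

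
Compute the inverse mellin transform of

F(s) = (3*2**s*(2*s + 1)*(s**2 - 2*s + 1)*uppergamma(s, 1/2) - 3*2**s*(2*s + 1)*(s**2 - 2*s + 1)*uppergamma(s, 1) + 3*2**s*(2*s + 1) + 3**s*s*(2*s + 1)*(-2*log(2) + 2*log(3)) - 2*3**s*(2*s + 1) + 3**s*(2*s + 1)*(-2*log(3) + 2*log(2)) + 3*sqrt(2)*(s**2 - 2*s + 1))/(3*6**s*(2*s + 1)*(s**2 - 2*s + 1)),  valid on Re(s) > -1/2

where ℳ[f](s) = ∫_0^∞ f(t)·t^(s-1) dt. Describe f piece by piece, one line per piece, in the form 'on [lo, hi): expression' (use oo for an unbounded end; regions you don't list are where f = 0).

strip the common scale on t: sqrt(t) on [0, 1/2); exp(-t) on [1/2, 1); log(t)/t on [1, 3/2)
decompose at 1/6, 1/3; ℳ[f](s) sums the 3 pieces' integrals
between 0 and 1/6 the integrand is sqrt(3)*sqrt(t)·t^(s-1)
[1/6, 1/3) adds the kernel integral of exp(-3*t)
between 1/3 and 1/2 the integrand is log(3*t)/(3*t)·t^(s-1)

on [0, 1/6): sqrt(3)*sqrt(t)
on [1/6, 1/3): exp(-3*t)
on [1/3, 1/2): log(3*t)/(3*t)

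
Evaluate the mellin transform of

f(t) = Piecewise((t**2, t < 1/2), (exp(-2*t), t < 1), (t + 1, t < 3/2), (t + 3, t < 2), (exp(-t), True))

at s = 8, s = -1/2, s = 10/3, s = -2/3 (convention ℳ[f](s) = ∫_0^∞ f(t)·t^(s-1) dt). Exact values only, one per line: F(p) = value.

split f at 1/2, 1, 3/2, 2: ℳ[f](s) collects 5 kernel integrals
between 0 and 1/2 the integrand is t**2·t^(s-1)
piece [1/2, 1): integrate exp(-2*t) against the kernel
on [1, 3/2) integrate f = (t + 1) against the kernel
segment 3/2 to 2 holds (t + 3); add its integral
∫ over [2, ∞) of exp(-t)·t^(s-1) joins the sum

F(8) = (4932000*E + 13477999*exp(2) + 3414960000)*exp(-2)/92160
F(-1/2) = sqrt(2)*(3*sqrt(2)*(-2 - 2*sqrt(pi)*exp(2)*erfc(sqrt(2)) + sqrt(2)) + 12*E + (-5 - 12*sqrt(pi)*erfc(1) + 12*sqrt(pi)*erfc(sqrt(2)) + 8*sqrt(3))*exp(2))*exp(-2)/6
F(10/3) = 2**(2/3)*(-67392*3**(1/3) - 17664*2**(1/3) - 4160*uppergamma(10/3, 2) + 195 + 4160*uppergamma(10/3, 1) + 33280*2**(1/3)*uppergamma(10/3, 2) + 362496*2**(2/3))/66560
F(-2/3) = 2**(2/3)*(-3*2**(1/3)/4 - uppergamma(-2/3, 2) + 2**(1/3)*uppergamma(-2/3, 2)/2 + uppergamma(-2/3, 1) + 3/16 + 3*2**(2/3)/8 + 3**(1/3))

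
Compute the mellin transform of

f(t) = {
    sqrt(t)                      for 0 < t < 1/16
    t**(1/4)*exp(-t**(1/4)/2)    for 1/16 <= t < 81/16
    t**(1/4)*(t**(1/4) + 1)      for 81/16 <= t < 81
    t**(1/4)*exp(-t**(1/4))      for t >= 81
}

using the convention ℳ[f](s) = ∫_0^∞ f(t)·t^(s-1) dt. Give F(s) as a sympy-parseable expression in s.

(16*2**(8*s)*(2*s + 1)*(4*s + 1)*uppergamma(4*s + 1, 1/4) - 16*2**(8*s)*(2*s + 1)*(4*s + 1)*uppergamma(4*s + 1, 3/4) + 8*2**(4*s)*(2*s + 1)*(4*s + 1)*uppergamma(4*s + 1, 3) - 15*3**(4*s)*(4*s + 1) - 6*3**(4*s) + 48*6**(4*s)*(4*s + 1) + 12*6**(4*s) + 4*s + 1)/(2*16**s*(2*s + 1)*(4*s + 1))
  Re(s) > -1/2

strip the power substitution: t on [0, 1/4); sqrt(t)*exp(-sqrt(t)/2) on [1/4, 9/4); sqrt(t)*(sqrt(t) + 1) on [9/4, 9); …
reversing the shared t-power: sqrt(t) on [0, 1/4); exp(-sqrt(t)/2) on [1/4, 9/4); sqrt(t) + 1 on [9/4, 9); …
reversing the power substitution: t on [0, 1/2); exp(-t/2) on [1/2, 3/2); t + 1 on [3/2, 3); …
linearity at 1/16, 81/16, 81 turns ℳ[f](s) into 4 summed integrals
on [0, 1/16): add ∫ sqrt(t)·t^(s-1) dt
for t in [1/16, 81/16): the term is ∫ t**(1/4)*exp(-t**(1/4)/2)·t^(s-1)
segment [81/16, 81) carries t**(1/4)*(t**(1/4) + 1); integrate it
∫ over [81, ∞) of t**(1/4)*exp(-t**(1/4))·t^(s-1) joins the sum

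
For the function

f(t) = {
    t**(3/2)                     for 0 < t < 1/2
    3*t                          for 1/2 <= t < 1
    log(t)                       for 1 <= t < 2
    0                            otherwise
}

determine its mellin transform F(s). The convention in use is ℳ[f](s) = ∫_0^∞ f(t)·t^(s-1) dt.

along the cuts 1/2, 1, ℳ[f](s) splits into 3 integrals
[0, 1/2) adds the kernel integral of t**(3/2)
segment 1/2 to 1 holds 3*t; add its integral
segment 1 to 2 holds log(t); add its integral

(-2*2**(2*s)*(s + 1)*(2*s + 3) + 6*2**s*s**2*(2*s + 3) + 2*2**s*(s + 1)*(2*s + 3) + 4**s*s*(s + 1)*(2*s + 3)*log(4) + sqrt(2)*s**2*(s + 1) - 3*s**2*(2*s + 3))/(2*2**s*s**2*(s + 1)*(2*s + 3))
  Re(s) > -3/2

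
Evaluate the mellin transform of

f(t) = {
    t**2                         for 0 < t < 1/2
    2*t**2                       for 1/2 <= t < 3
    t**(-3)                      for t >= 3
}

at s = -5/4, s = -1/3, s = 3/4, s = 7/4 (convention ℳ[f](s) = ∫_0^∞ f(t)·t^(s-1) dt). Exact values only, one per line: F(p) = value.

F(-5/4) = -2*2**(1/4)/3 + 11020*3**(3/4)/4131
F(-1/3) = 2**(1/3)*(-81 + 973*6**(2/3))/540
F(3/4) = 2**(1/4)*(-243 + 17540*6**(3/4))/5346
F(7/4) = 2**(1/4)*(-3 + 1304*6**(3/4))/180

reversing the shared t-power: t on [0, 1/2); 2*t on [1/2, 3); t**(-4) on [3, ∞)
split f at 1/2, 3: ℳ[f](s) collects 3 kernel integrals
piece [0, 1/2): integrate t**2 against the kernel
for t in [1/2, 3): the term is ∫ 2*t**2·t^(s-1)
segment 3 to ∞ holds t**(-3); add its integral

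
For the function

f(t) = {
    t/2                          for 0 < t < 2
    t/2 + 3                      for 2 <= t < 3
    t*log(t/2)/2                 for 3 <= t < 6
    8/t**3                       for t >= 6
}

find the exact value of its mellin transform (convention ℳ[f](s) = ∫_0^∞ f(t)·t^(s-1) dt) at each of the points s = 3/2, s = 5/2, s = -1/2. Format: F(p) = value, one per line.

remove the common scale on t first: t on [0, 1); t + 3 on [1, 3/2); t*log(t) on [3/2, 3); …
the 4 pieces separated at 2, 3, 6 each add one integral
segment 0 to 2 holds t/2; add its integral
[2, 3) adds the kernel integral of (t/2 + 3)
on [3, 6) integrate f = t*log(t/2)/2 against the kernel
segment [6, ∞) carries 8/t**3; integrate it

F(3/2) = -1844*sqrt(6)/675 - 4*sqrt(2) + 213*sqrt(3)/25 + log(2**(9*sqrt(3)/5)*3**(-9*sqrt(3)/5 + 36*sqrt(6)/5))
F(5/2) = -904*sqrt(6)/147 - 27*sqrt(3)*log(3)/7 - 24*sqrt(2)/5 + 27*sqrt(3)*log(2)/7 + 3861*sqrt(3)/245 + 216*sqrt(6)*log(3)/7
F(-1/2) = -1133*sqrt(6)/567 + sqrt(3) + log(2**(sqrt(3))*3**(-sqrt(3) + sqrt(6))) + 3*sqrt(2)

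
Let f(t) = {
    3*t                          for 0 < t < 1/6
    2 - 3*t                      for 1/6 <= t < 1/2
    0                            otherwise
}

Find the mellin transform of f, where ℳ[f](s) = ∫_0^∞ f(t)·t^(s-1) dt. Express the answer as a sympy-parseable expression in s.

(3**s*s/2 + 2*3**s - s - 2)/(6**s*s*(s + 1))
  Re(s) > -1

back out the common scale on t: t on [0, 1/2); 2 - t on [1/2, 3/2)
integrate the 2 segments split at 1/6, then add the results
segment 0 to 1/6 holds 3*t; add its integral
on [1/6, 1/2): add ∫ (2 - 3*t)·t^(s-1) dt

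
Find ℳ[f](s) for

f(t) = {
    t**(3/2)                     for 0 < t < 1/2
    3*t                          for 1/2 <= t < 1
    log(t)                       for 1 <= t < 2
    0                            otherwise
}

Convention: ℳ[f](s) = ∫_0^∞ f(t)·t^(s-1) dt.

(-2*2**(2*s)*(s + 1)*(2*s + 3) + 6*2**s*s**2*(2*s + 3) + 2*2**s*(s + 1)*(2*s + 3) + 4**s*s*(s + 1)*(2*s + 3)*log(4) + sqrt(2)*s**2*(s + 1) - 3*s**2*(2*s + 3))/(2*2**s*s**2*(s + 1)*(2*s + 3))
  Re(s) > -3/2

decompose at 1/2, 1; ℳ[f](s) sums the 3 pieces' integrals
segment [0, 1/2) carries t**(3/2); integrate it
segment [1/2, 1) carries 3*t; integrate it
on [1, 2) integrate f = log(t) against the kernel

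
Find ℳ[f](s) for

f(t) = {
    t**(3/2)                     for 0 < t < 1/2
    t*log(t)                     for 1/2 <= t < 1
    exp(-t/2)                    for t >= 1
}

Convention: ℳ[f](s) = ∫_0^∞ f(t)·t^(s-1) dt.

(2*2**(2*s)*(2*s + 3)*(s**2 + 2*s + 1)*uppergamma(s, 1/2) - 2*2**s*(2*s + 3) + s*(2*s + 3)*log(2) + 2*s + (2*s + 3)*log(2) + sqrt(2)*(s**2 + 2*s + 1) + 3)/(2*2**s*(2*s + 3)*(s**2 + 2*s + 1))
  Re(s) > -3/2

slice at 1/2, 1, transform all 3 pieces, and sum them
over [0, 1/2), the kernel integral of t**(3/2) enters the sum
[1/2, 1) adds the kernel integral of t*log(t)
segment 1 to ∞ holds exp(-t/2); add its integral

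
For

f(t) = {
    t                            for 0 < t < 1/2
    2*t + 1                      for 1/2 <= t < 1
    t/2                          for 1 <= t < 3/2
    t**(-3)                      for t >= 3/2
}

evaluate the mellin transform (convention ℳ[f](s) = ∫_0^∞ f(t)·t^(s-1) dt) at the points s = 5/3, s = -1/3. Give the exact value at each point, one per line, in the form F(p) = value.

F(5/3) = 2**(1/3)*(-378 + 725*3**(2/3) + 1116*2**(2/3))/1920
F(-1/3) = 2**(1/3)*(-405*2**(2/3) + 437*3**(2/3) + 2430)/1080

linearity at 1/2, 1, 3/2 turns ℳ[f](s) into 4 summed integrals
∫ over [0, 1/2) of t·t^(s-1) joins the sum
∫ over [1/2, 1) of (2*t + 1)·t^(s-1) joins the sum
[1, 3/2) adds the kernel integral of t/2
the [3/2, ∞) slice contributes ∫ t**(-3)·t^(s-1) dt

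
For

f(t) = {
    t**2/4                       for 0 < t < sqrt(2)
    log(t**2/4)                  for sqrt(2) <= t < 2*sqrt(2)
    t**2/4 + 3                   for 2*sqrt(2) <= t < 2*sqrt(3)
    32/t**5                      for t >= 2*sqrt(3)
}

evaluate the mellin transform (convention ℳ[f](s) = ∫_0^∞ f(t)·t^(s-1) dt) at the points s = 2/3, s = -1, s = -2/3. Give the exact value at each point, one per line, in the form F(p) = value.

F(2/3) = -39/2 + 2**(2/3)*3**(5/6)/117 + log(2**(3*2**(1/3)/2 + 3)) + 75*2**(1/3)/16 + 45*12**(1/3)/8
F(-1) = sqrt(2)*(-486*log(2) + sqrt(2) + 648)/648
F(-2/3) = -3*18**(1/3)/8 - 3*2**(2/3)*log(2)/4 - 3/4 - 3*log(2)/4 + 2**(1/3)*3**(1/6)/306 + 39*2**(2/3)/16

strip the common scale on t: t**2 on [0, sqrt(2)/2); log(t**2) on [sqrt(2)/2, sqrt(2)); t**2 + 3 on [sqrt(2), sqrt(3)); …
invert the power substitution to get t on [0, 1/2); log(t) on [1/2, 2); t + 3 on [2, 3); …
along the cuts sqrt(2), 2*sqrt(2), 2*sqrt(3), ℳ[f](s) splits into 4 integrals
∫ over [0, sqrt(2)) of t**2/4·t^(s-1) joins the sum
over [sqrt(2), 2*sqrt(2)), the kernel integral of log(t**2/4) enters the sum
∫ (t**2/4 + 3)·t^(s-1) over [2*sqrt(2), 2*sqrt(3))
between 2*sqrt(3) and ∞ the integrand is 32/t**5·t^(s-1)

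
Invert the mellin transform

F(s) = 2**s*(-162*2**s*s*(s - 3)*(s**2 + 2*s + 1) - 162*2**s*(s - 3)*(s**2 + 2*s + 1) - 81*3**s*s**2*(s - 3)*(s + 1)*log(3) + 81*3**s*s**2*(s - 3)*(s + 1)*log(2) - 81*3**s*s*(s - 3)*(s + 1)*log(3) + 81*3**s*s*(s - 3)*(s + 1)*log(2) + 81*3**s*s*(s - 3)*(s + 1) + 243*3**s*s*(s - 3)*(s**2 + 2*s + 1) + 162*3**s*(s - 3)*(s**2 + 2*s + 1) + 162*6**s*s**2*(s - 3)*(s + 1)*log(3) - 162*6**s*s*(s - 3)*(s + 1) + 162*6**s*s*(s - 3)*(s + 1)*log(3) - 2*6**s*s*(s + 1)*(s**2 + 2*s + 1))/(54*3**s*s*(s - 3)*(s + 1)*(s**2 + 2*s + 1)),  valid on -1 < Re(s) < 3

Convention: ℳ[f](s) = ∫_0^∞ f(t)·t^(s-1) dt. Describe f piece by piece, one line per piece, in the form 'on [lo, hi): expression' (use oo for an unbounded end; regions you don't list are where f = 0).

back out the common scale on t: 3*t/2 on [0, 2/3); 3*t/2 + 3 on [2/3, 1); 3*t*log(3*t/2)/2 on [1, 2); …
strip the common scale on t: t on [0, 1); t + 3 on [1, 3/2); t*log(t) on [3/2, 3); …
cuts at 4/3, 2, 4: linearity sums the 4 kernel integrals
the [0, 4/3) slice contributes ∫ 3*t/4·t^(s-1) dt
∫ over [4/3, 2) of (3*t/4 + 3)·t^(s-1) joins the sum
∫ over [2, 4) of 3*t*log(3*t/4)/4·t^(s-1) joins the sum
between 4 and ∞ the integrand is 64/(27*t**3)·t^(s-1)

on [0, 4/3): 3*t/4
on [4/3, 2): 3*t/4 + 3
on [2, 4): 3*t*log(3*t/4)/4
on [4, oo): 64/(27*t**3)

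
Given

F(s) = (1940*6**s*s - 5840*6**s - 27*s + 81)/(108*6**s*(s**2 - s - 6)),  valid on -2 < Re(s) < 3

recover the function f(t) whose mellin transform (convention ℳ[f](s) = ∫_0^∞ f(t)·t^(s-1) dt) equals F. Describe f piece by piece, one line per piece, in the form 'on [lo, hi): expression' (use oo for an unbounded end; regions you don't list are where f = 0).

on [0, 1/6): 9*t**2
on [1/6, 1): 18*t**2
on [1, oo): 1/(27*t**3)

the common scale on t comes off first: 4*t**2 on [0, 1/4); 8*t**2 on [1/4, 3/2); 1/(8*t**3) on [3/2, ∞)
strip the common scale on t: t**2 on [0, 1/2); 2*t**2 on [1/2, 3); t**(-3) on [3, ∞)
reversing the shared t-power: t on [0, 1/2); 2*t on [1/2, 3); t**(-4) on [3, ∞)
f breaks at 1/6, 1 into 3 integrals to sum
segment 0 to 1/6 holds 9*t**2; add its integral
between 1/6 and 1 the integrand is 18*t**2·t^(s-1)
on [1, ∞) integrate f = 1/(27*t**3) against the kernel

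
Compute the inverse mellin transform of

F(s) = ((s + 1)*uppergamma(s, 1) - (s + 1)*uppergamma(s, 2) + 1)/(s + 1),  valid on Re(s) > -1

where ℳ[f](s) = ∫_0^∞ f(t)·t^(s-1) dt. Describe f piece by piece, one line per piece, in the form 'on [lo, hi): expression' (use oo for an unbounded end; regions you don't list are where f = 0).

split f at 1: ℳ[f](s) collects 2 kernel integrals
[0, 1) adds the kernel integral of t
between 1 and 2 the integrand is exp(-t)·t^(s-1)

on [0, 1): t
on [1, 2): exp(-t)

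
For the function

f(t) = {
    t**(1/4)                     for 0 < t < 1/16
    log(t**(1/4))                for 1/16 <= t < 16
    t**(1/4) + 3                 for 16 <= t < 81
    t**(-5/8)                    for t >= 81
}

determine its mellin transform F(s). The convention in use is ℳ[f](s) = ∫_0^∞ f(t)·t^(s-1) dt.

peel off the power substitution: sqrt(t) on [0, 1/4); log(sqrt(t)) on [1/4, 4); sqrt(t) + 3 on [4, 9); …
invert the power substitution to get t on [0, 1/2); log(t) on [1/2, 2); t + 3 on [2, 3); …
decompose at 1/16, 16, 81; ℳ[f](s) sums the 4 pieces' integrals
on [0, 1/16): add ∫ t**(1/4)·t^(s-1) dt
segment 1/16 to 16 holds log(t**(1/4)); add its integral
piece [16, 81): integrate (t**(1/4) + 3) against the kernel
[81, ∞) adds the kernel integral of t**(-5/8)

(-4320*2**(8*s)*s**2*(8*s - 5) + 216*2**(8*s)*s*(4*s + 1)*(8*s - 5)*log(2) - 648*2**(8*s)*s*(8*s - 5) - 54*2**(8*s)*(4*s + 1)*(8*s - 5) - 64*sqrt(3)*6**(4*s)*s**2*(4*s + 1) + 5184*6**(4*s)*s**2*(8*s - 5) + 648*6**(4*s)*s*(8*s - 5) + 432*s**2*(8*s - 5) + 216*s*(4*s + 1)*(8*s - 5)*log(2) + (8*s - 5)*(216*s + 54))/(216*2**(4*s)*s**2*(4*s + 1)*(8*s - 5))
  -1/4 < Re(s) < 5/8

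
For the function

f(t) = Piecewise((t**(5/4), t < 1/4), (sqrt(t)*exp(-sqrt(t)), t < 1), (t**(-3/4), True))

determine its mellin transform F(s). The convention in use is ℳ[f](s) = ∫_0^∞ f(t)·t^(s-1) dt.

(4*2**(2*s)*(4*s - 3)*(4*s + 5)*uppergamma(2*s + 1, 1/2) - 4*2**(2*s)*(4*s - 3)*(4*s + 5)*uppergamma(2*s + 1, 1) - 8*2**(2*s)*(4*s + 5) + sqrt(2)*(4*s - 3))/(2*2**(2*s)*(4*s - 3)*(4*s + 5))
  -5/4 < Re(s) < 3/4

reversing the power substitution: t**(5/2) on [0, 1/2); t*exp(-t) on [1/2, 1); t**(-3/2) on [1, ∞)
undo the shared t-power: t**(3/2) on [0, 1/2); exp(-t) on [1/2, 1); t**(-5/2) on [1, ∞)
decompose at 1/4, 1; ℳ[f](s) sums the 3 pieces' integrals
on [0, 1/4) integrate f = t**(5/4) against the kernel
piece [1/4, 1): integrate sqrt(t)*exp(-sqrt(t)) against the kernel
on [1, ∞) integrate f = t**(-3/4) against the kernel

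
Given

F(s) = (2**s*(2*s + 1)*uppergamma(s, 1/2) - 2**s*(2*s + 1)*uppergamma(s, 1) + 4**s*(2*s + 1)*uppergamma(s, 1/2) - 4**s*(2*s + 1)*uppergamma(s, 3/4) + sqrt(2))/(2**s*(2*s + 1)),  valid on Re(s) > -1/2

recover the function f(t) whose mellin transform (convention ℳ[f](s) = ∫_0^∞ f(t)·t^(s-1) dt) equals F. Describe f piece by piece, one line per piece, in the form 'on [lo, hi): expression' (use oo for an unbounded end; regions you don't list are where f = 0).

summing 3 kernel integrals split by 1/2, 1 yields ℳ[f](s)
segment 0 to 1/2 holds sqrt(t); add its integral
between 1/2 and 1 the integrand is exp(-t)·t^(s-1)
[1, 3/2) adds the kernel integral of exp(-t/2)

on [0, 1/2): sqrt(t)
on [1/2, 1): exp(-t)
on [1, 3/2): exp(-t/2)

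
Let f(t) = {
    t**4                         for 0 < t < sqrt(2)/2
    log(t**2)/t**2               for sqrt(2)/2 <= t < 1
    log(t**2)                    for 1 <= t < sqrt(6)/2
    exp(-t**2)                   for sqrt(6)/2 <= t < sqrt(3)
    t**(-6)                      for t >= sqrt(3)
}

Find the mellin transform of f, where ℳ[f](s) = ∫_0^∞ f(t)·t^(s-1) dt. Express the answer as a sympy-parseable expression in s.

(27*2**(s/2)*s**2*(s/2 - 3)*(s/2 + 2)*(s**2/4 - s + 1)*uppergamma(s/2, 3/2) - 27*2**(s/2)*s**2*(s/2 - 3)*(s/2 + 2)*(s**2/4 - s + 1)*uppergamma(s/2, 3) - 27*2**(s/2)*s**2*(s/2 - 3)*(s/2 + 2) + 108*2**(s/2)*(s/2 - 3)*(s/2 + 2)*(s**2/4 - s + 1) - 54*3**(s/2)*s*(s/2 - 3)*(s/2 + 2)*(s**2/4 - s + 1)*log(2) + 54*3**(s/2)*s*(s/2 - 3)*(s/2 + 2)*(s**2/4 - s + 1)*log(3) - 108*3**(s/2)*(s/2 - 3)*(s/2 + 2)*(s**2/4 - s + 1) - 6**(s/2)*s**2*(s/2 + 2)*(s**2/4 - s + 1) + 27*s**3*(s/2 - 3)*(s/2 + 2)*log(2) - 54*s**2*(s/2 - 3)*(s/2 + 2)*log(2) + 54*s**2*(s/2 - 3)*(s/2 + 2) + 27*s**2*(s/2 - 3)*(s**2/4 - s + 1)/4)/(54*2**(s/2)*s**2*(s/2 - 3)*(s/2 + 2)*(s**2/4 - s + 1))
  -4 < Re(s) < 6

undo the power substitution: t**2 on [0, 1/2); log(t)/t on [1/2, 1); log(t) on [1, 3/2); …
slice at sqrt(2)/2, 1, sqrt(6)/2, sqrt(3), transform all 5 pieces, and sum them
∫ t**4·t^(s-1) over [0, sqrt(2)/2)
segment [sqrt(2)/2, 1) carries log(t**2)/t**2; integrate it
piece [1, sqrt(6)/2): integrate log(t**2) against the kernel
[sqrt(6)/2, sqrt(3)) adds the kernel integral of exp(-t**2)
∫ t**(-6)·t^(s-1) over [sqrt(3), ∞)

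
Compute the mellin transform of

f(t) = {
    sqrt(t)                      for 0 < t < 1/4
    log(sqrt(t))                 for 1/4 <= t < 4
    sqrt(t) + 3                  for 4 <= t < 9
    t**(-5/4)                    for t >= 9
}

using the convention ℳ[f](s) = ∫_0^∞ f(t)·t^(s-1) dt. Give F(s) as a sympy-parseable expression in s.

(-1080*2**(4*s)*s**2*(4*s - 5) + 108*2**(4*s)*s*(2*s + 1)*(4*s - 5)*log(2) - 324*2**(4*s)*s*(4*s - 5) - 54*2**(4*s)*(2*s + 1)*(4*s - 5) - 16*sqrt(3)*6**(2*s)*s**2*(2*s + 1) + 1296*6**(2*s)*s**2*(4*s - 5) + 324*6**(2*s)*s*(4*s - 5) + 108*s**2*(4*s - 5) + 108*s*(2*s + 1)*(4*s - 5)*log(2) + (4*s - 5)*(108*s + 54))/(108*2**(2*s)*s**2*(2*s + 1)*(4*s - 5))
  -1/2 < Re(s) < 5/4

reversing the power substitution: t on [0, 1/2); log(t) on [1/2, 2); t + 3 on [2, 3); …
decompose at 1/4, 4, 9; ℳ[f](s) sums the 4 pieces' integrals
∫ over [0, 1/4) of sqrt(t)·t^(s-1) joins the sum
on [1/4, 4) integrate f = log(sqrt(t)) against the kernel
∫ over [4, 9) of (sqrt(t) + 3)·t^(s-1) joins the sum
∫ over [9, ∞) of t**(-5/4)·t^(s-1) joins the sum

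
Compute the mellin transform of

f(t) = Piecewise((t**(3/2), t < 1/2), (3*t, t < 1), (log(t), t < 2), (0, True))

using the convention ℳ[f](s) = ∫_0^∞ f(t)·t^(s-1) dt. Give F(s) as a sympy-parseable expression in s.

(-2*2**(2*s)*(s + 1)*(2*s + 3) + 6*2**s*s**2*(2*s + 3) + 2*2**s*(s + 1)*(2*s + 3) + 4**s*s*(s + 1)*(2*s + 3)*log(4) + sqrt(2)*s**2*(s + 1) - 3*s**2*(2*s + 3))/(2*2**s*s**2*(s + 1)*(2*s + 3))
  Re(s) > -3/2

integrate the 3 segments split at 1/2, 1, then add the results
[0, 1/2) adds the kernel integral of t**(3/2)
for t in [1/2, 1): the term is ∫ 3*t·t^(s-1)
on [1, 2) integrate f = log(t) against the kernel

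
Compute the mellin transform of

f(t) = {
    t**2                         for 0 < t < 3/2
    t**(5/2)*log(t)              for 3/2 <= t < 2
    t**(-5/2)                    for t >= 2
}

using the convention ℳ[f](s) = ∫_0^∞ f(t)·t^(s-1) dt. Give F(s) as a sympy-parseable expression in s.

2**(-s - 5/2)*(-2**(2*s + 1)*(s + 2)*(8*s + (2*s + 3)**2 + 16) - 2**(2*s + 7)*(s + 2)*(2*s - 5) + 3**(s + 1/2)*(s + 2)*(2*s - 5)*(2*s + 3)*(-18*log(3) + 18*log(2)) + 3**(s + 1/2)*(s + 2)*(2*s - 5)*(-36*log(3) + 36*log(2)) + 3**(s + 3/2)*sqrt(6)*(2*s - 5)*(8*s + (2*s + 3)**2 + 16) + 4*3**(s + 5/2)*(s + 2)*(2*s - 5) + 64*4**s*(s + 2)*(2*s - 5)*(2*s + 3)*log(2) + 128*4**s*(s + 2)*(2*s - 5)*log(2))/((s + 2)*(2*s - 5)*(8*s + (2*s + 3)**2 + 16))
  -2 < Re(s) < 5/2

reversing the shared t-power: t on [0, 3/2); t**(3/2)*log(t) on [3/2, 2); t**(-7/2) on [2, ∞)
undo the shared t-power: sqrt(t) on [0, 3/2); t*log(t) on [3/2, 2); t**(-4) on [2, ∞)
summing 3 kernel integrals split by 3/2, 2 yields ℳ[f](s)
over [0, 3/2), the kernel integral of t**2 enters the sum
on [3/2, 2): add ∫ t**(5/2)*log(t)·t^(s-1) dt
over [2, ∞), the kernel integral of t**(-5/2) enters the sum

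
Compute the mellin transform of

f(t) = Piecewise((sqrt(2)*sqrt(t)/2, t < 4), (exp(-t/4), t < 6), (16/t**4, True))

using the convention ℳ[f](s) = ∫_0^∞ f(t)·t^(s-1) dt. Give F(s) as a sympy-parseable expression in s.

remove the common scale on t first: sqrt(t) on [0, 2); exp(-t/2) on [2, 3); t**(-4) on [3, ∞)
split f at 4, 6: ℳ[f](s) collects 3 kernel integrals
on [0, 4): add ∫ sqrt(2)*sqrt(t)/2·t^(s-1) dt
over [4, 6), the kernel integral of exp(-t/4) enters the sum
between 6 and ∞ the integrand is 16/t**4·t^(s-1)

2**s*(2**s*(s - 4)*(2*s + 1)*uppergamma(s, 1) - 2**s*(s - 4)*(2*s + 1)*uppergamma(s, 3/2) + 2*2**(s + 1/2)*(s - 4) - 3**s*(2*s + 1)/81)/((s - 4)*(2*s + 1))
  -1/2 < Re(s) < 4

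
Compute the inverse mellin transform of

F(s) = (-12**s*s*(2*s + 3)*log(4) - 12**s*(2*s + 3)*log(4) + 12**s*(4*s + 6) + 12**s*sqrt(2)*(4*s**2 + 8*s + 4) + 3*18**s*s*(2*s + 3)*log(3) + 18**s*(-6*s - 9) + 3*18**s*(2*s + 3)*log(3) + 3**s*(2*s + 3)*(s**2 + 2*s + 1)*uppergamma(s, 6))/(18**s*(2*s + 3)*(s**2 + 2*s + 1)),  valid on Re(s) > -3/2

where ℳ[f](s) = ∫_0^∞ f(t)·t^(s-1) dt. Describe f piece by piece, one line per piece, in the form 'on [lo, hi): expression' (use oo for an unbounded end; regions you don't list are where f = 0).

on [0, 2/3): 3*sqrt(3)*t**(3/2)
on [2/3, 1): 3*t*log(3*t)
on [1, oo): exp(-6*t)

back out the common scale on t: t**(3/2) on [0, 2); t*log(t) on [2, 3); exp(-2*t) on [3, ∞)
cuts at 2/3, 1: linearity sums the 3 kernel integrals
for t in [0, 2/3): the term is ∫ 3*sqrt(3)*t**(3/2)·t^(s-1)
∫ 3*t*log(3*t)·t^(s-1) over [2/3, 1)
piece [1, ∞): integrate exp(-6*t) against the kernel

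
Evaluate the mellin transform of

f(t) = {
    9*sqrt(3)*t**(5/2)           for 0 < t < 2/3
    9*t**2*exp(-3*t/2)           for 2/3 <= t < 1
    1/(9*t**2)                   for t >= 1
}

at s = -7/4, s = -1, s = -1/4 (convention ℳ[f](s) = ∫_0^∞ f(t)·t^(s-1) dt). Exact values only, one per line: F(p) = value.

F(-7/4) = 3**(3/4)*(-1215*2**(1/4)*uppergamma(1/4, 3/2) + 4*3**(1/4) + 1215*2**(1/4)*uppergamma(1/4, 1) + 1620*2**(3/4))/405
F(-1) = -6*exp(-3/2) + 1/27 + 6*exp(-1) + 4*sqrt(2)
F(-1/4) = -2*2**(3/4)*3**(1/4)*uppergamma(7/4, 3/2) + 4/81 + 2*2**(3/4)*3**(1/4)*uppergamma(7/4, 1) + 16*6**(1/4)/9

remove the common scale on t first: t**(5/2) on [0, 2); t**2*exp(-t/2) on [2, 3); t**(-2) on [3, ∞)
reversing the shared t-power: sqrt(t) on [0, 2); exp(-t/2) on [2, 3); t**(-4) on [3, ∞)
cuts at 2/3, 1: linearity sums the 3 kernel integrals
over [0, 2/3), the kernel integral of 9*sqrt(3)*t**(5/2) enters the sum
segment 2/3 to 1 holds 9*t**2*exp(-3*t/2); add its integral
∫ 1/(9*t**2)·t^(s-1) over [1, ∞)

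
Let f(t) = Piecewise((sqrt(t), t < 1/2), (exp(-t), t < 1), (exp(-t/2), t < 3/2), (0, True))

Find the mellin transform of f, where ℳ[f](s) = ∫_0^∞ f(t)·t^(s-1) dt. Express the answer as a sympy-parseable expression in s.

(2**s*(2*s + 1)*uppergamma(s, 1/2) - 2**s*(2*s + 1)*uppergamma(s, 1) + 4**s*(2*s + 1)*uppergamma(s, 1/2) - 4**s*(2*s + 1)*uppergamma(s, 3/4) + sqrt(2))/(2**s*(2*s + 1))
  Re(s) > -1/2

summing 3 kernel integrals split by 1/2, 1 yields ℳ[f](s)
∫ over [0, 1/2) of sqrt(t)·t^(s-1) joins the sum
on [1/2, 1): add ∫ exp(-t)·t^(s-1) dt
on [1, 3/2) integrate f = exp(-t/2) against the kernel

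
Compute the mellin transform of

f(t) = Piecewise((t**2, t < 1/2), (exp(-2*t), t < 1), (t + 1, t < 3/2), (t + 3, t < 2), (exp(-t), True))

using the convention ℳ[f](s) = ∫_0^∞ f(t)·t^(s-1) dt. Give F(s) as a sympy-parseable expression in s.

(20*2**(2*s)*s*(s + 2) + 12*2**(2*s)*(s + 2) + 4*2**s*s*(s + 1)*(s + 2)*uppergamma(s, 2) - 8*2**s*s*(s + 2) - 4*2**s*(s + 2) - 8*3**s*s*(s + 2) - 8*3**s*(s + 2) + 4*s*(s + 1)*(s + 2)*uppergamma(s, 1) - 4*s*(s + 1)*(s + 2)*uppergamma(s, 2) + s*(s + 1))/(4*2**s*s*(s + 1)*(s + 2))
  Re(s) > -2

summing 5 kernel integrals split by 1/2, 1, 3/2, 2 yields ℳ[f](s)
over [0, 1/2), the kernel integral of t**2 enters the sum
on [1/2, 1) integrate f = exp(-2*t) against the kernel
piece [1, 3/2): integrate (t + 1) against the kernel
∫ over [3/2, 2) of (t + 3)·t^(s-1) joins the sum
∫ exp(-t)·t^(s-1) over [2, ∞)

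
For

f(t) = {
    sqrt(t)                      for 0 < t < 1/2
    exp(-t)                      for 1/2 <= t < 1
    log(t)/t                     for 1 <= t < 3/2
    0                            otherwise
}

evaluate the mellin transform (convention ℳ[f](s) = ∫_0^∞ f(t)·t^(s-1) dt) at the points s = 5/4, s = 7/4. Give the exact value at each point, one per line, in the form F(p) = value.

F(5/4) = -8*2**(3/4)*3**(1/4) - uppergamma(5/4, 1) + 2**(1/4)/7 + uppergamma(5/4, 1/2) + log(3**(2*2**(3/4)*3**(1/4))/2**(2*2**(3/4)*3**(1/4))) + 16
F(7/4) = -8*2**(1/4)*3**(3/4)/9 - uppergamma(7/4, 1) + 2**(3/4)/18 + log(3**(2*2**(1/4)*3**(3/4)/3)/2**(2*2**(1/4)*3**(3/4)/3)) + uppergamma(7/4, 1/2) + 16/9

slice at 1/2, 1, transform all 3 pieces, and sum them
∫ over [0, 1/2) of sqrt(t)·t^(s-1) joins the sum
on [1/2, 1) integrate f = exp(-t) against the kernel
∫ over [1, 3/2) of log(t)/t·t^(s-1) joins the sum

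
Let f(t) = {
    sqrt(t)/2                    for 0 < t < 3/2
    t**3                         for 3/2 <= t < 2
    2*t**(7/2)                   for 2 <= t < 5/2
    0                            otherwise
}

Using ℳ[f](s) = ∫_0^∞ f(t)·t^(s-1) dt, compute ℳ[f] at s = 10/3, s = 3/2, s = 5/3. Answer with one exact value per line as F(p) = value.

integrate the 3 segments split at 3/2, 2, then add the results
∫ over [0, 3/2) of sqrt(t)/2·t^(s-1) joins the sum
segment [3/2, 2) carries t**3; integrate it
∫ over [2, 5/2) of 2*t**(7/2)·t^(s-1) joins the sum

F(10/3) = -768*2**(5/6)/41 - 2187*2**(2/3)*3**(1/3)/2432 + 81*2**(1/6)*3**(5/6)/368 + 192*2**(1/3)/19 + 46875*2**(1/6)*5**(5/6)/1312
F(3/2) = -9*sqrt(6)/16 + 32*sqrt(2)/9 + 1073/40
F(5/3) = -384*2**(1/6)/31 - 243*2**(1/3)*3**(2/3)/448 + 27*2**(5/6)*3**(1/6)/104 + 24*2**(2/3)/7 + 9375*2**(5/6)*5**(1/6)/496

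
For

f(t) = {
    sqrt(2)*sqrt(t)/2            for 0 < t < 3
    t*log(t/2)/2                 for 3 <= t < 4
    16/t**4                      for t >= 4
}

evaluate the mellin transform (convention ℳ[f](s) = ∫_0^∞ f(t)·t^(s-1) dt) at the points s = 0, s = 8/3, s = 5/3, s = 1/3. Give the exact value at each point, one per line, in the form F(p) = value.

undo the common scale on t: sqrt(t) on [0, 3/2); t*log(t) on [3/2, 2); t**(-4) on [2, ∞)
summing 3 kernel integrals split by 3, 4 yields ℳ[f](s)
between 0 and 3 the integrand is sqrt(2)*sqrt(t)/2·t^(s-1)
on [3, 4) integrate f = t*log(t/2)/2 against the kernel
for t in [4, ∞): the term is ∫ 16/t**4·t^(s-1)

F(0) = -31/64 + log(8*sqrt(6)/9) + sqrt(6)
F(8/3) = -81*3**(2/3)*log(3)/22 - 789*2**(1/3)/242 + 243*3**(2/3)/242 + 81*3**(2/3)*log(2)/22 + 81*sqrt(2)*3**(1/6)/19 + 192*2**(1/3)*log(2)/11
F(5/3) = -57*2**(1/3)/28 + 81*3**(2/3)/128 + 27*sqrt(2)*3**(1/6)/13 + log(2**(27*3**(2/3)/16 + 6*2**(1/3))/3**(27*3**(2/3)/16))
F(1/3) = -9*3**(1/3)*log(3)/8 - 195*2**(2/3)/176 + 9*3**(1/3)*log(2)/8 + 27*3**(1/3)/32 + 3*2**(2/3)*log(2)/2 + 3*sqrt(2)*3**(5/6)/5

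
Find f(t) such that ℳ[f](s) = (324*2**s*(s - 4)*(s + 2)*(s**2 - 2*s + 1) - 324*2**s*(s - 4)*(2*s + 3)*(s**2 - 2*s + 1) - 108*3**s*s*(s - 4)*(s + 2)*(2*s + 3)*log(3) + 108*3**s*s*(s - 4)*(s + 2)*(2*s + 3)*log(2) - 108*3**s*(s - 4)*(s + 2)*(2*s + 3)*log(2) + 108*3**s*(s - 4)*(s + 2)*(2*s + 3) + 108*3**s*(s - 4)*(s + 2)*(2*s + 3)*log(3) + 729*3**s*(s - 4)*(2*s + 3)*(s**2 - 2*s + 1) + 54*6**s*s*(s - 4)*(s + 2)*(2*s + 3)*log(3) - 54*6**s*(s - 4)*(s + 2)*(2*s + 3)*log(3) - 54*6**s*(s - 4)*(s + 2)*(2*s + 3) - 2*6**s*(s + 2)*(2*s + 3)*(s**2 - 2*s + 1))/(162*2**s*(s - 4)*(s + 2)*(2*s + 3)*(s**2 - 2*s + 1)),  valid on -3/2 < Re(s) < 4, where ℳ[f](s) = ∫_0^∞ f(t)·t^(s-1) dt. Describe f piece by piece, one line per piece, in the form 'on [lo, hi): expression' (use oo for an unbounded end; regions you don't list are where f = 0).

on [0, 1): t**(3/2)
on [1, 3/2): 2*t**2
on [3/2, 3): log(t)/t
on [3, oo): t**(-4)

integrate the 4 segments split at 1, 3/2, 3, then add the results
segment 0 to 1 holds t**(3/2); add its integral
∫ over [1, 3/2) of 2*t**2·t^(s-1) joins the sum
the [3/2, 3) slice contributes ∫ log(t)/t·t^(s-1) dt
piece [3, ∞): integrate t**(-4) against the kernel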